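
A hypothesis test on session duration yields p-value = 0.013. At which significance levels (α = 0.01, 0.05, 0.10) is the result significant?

p = 0.013. Significant at: α = 0.05, 0.1.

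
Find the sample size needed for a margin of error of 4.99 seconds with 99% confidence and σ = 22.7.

n = (z*σ/E)² = (2.576×22.7/4.99)² = 137.3 → n = 138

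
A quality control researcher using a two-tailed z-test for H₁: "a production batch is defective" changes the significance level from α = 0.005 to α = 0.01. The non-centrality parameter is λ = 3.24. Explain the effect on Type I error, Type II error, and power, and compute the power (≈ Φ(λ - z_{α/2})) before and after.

Increasing α from 0.005 to 0.01:
• Type I error rate increases (α is the Type I rate by definition).
• Critical value moves from z_{α/2} = 2.807 to 2.576, so power = Φ(λ - z_{α/2}) goes from Φ(3.24 - 2.807) = 0.667 to Φ(3.24 - 2.576) = 0.747.
• Type II error rate β = 1 - power therefore decreases (0.333 → 0.253).
Appropriate when false negatives are costly — here, shipping a defective batch — faulty products reach customers.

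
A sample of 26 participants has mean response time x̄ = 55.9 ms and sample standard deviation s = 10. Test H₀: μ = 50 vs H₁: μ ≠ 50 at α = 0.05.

t = (x̄ - μ₀)/(s/√n) = (55.9 - 50)/(10/√26) = 3.008. df = 25, critical t = ±2.06. Reject H₀.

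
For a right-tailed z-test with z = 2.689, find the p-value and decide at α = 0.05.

p = P(Z > 2.689) = 1 - Φ(2.689) ≈ 0.0036. Since p < 0.05, reject H₀ (significant) at α = 0.05.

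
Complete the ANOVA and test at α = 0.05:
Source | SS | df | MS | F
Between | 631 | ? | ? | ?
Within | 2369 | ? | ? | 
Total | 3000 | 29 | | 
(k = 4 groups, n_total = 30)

df_between = 3, df_within = 26. MS_between = 210.33, MS_within = 91.12. F = 2.308, F_crit ≈ 2.975. Fail to reject H₀.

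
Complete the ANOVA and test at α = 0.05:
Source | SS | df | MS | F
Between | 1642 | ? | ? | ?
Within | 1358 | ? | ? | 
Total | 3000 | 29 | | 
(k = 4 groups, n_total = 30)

df_between = 3, df_within = 26. MS_between = 547.33, MS_within = 52.23. F = 10.479, F_crit ≈ 2.975. Reject H₀.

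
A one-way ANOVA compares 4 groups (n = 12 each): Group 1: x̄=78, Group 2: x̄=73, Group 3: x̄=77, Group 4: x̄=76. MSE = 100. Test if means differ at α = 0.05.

Grand mean = 76.0. SS_between = 168.0, MS_between = 56.0. F = 0.56, F_crit ≈ 2.816. Fail to reject H₀.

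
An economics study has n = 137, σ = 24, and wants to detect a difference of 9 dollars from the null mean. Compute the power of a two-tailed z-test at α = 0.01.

SE = σ/√n = 24/√137 = 2.05. Non-centrality λ = d/SE = 9/2.05 = 4.389. Power ≈ Φ(λ - z_{α/2}) = Φ(4.389 - 2.576) = Φ(1.813) = 0.965.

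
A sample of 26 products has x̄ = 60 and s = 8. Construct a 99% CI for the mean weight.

CI = x̄ ± t*(s/√n) = 60 ± 2.787(8/√26) = (55.63, 64.37)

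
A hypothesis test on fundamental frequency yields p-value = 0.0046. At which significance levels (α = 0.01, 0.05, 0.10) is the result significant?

p = 0.0046. Significant at: α = 0.01, 0.05, 0.1.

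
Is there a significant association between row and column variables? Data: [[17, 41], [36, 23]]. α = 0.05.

χ² = 11.866. df = 1, critical = 3.841. Reject H₀. Variables are dependent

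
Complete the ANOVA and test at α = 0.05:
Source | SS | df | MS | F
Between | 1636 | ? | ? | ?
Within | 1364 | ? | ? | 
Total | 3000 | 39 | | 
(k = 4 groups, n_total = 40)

df_between = 3, df_within = 36. MS_between = 545.33, MS_within = 37.89. F = 14.393, F_crit ≈ 2.866. Reject H₀.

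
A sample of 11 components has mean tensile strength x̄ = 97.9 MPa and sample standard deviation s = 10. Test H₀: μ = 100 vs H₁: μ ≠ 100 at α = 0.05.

t = (x̄ - μ₀)/(s/√n) = (97.9 - 100)/(10/√11) = -0.696. df = 10, critical t = ±2.228. Fail to reject H₀.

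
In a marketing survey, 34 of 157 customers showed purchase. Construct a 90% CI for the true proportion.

p̂ = 0.217. CI = p̂ ± z*√(p̂(1-p̂)/n) = (0.162, 0.271)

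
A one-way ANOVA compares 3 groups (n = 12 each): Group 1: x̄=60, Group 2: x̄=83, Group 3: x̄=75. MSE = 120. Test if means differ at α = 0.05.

Grand mean = 72.67. SS_between = 3272.0, MS_between = 1636.0. F = 13.633, F_crit ≈ 3.285. Reject H₀.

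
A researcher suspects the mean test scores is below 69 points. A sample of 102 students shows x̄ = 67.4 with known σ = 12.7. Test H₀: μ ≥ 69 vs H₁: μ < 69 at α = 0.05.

z = -1.272. Critical value: -1.645. Fail to reject H₀.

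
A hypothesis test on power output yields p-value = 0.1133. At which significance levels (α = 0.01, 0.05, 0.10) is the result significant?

p = 0.1133. Not significant at any of the given levels.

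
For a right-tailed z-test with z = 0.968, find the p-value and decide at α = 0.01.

p = P(Z > 0.968) = 1 - Φ(0.968) ≈ 0.1665. Since p ≥ 0.01, fail to reject H₀ (not significant) at α = 0.01.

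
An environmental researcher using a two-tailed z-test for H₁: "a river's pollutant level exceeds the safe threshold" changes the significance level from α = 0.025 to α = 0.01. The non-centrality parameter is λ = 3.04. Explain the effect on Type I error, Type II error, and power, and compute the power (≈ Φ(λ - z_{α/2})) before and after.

Decreasing α from 0.025 to 0.01:
• Type I error rate decreases (α is the Type I rate by definition).
• Critical value moves from z_{α/2} = 2.241 to 2.576, so power = Φ(λ - z_{α/2}) goes from Φ(3.04 - 2.241) = 0.788 to Φ(3.04 - 2.576) = 0.679.
• Type II error rate β = 1 - power therefore increases (0.212 → 0.321).
Appropriate when false positives are costly — here, shutting down a compliant factory unnecessarily.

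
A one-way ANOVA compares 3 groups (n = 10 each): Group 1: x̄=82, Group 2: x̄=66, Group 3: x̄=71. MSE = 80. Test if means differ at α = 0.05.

Grand mean = 73.0. SS_between = 1340.0, MS_between = 670.0. F = 8.375, F_crit ≈ 3.354. Reject H₀.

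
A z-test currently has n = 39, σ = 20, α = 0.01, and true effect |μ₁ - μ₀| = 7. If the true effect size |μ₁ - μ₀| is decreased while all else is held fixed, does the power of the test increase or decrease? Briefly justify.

Power decreases: a smaller true effect decreases the non-centrality λ = |μ₁ - μ₀|/(σ/√n).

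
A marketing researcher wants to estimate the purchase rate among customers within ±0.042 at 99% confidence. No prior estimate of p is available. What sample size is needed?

Conservative approach: use p = 0.5 (maximizes p(1-p) = 0.25). n = z²(0.25)/E² = 2.576²×0.25/0.042² = 940.4 → n = 941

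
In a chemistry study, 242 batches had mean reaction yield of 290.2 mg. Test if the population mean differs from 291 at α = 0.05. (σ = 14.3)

z = (x̄ - μ₀)/(σ/√n) = (290.2 - 291)/(14.3/√242) = -0.87. Critical value: ±1.96. Since |-0.87| ≤ 1.96, Fail to reject H₀.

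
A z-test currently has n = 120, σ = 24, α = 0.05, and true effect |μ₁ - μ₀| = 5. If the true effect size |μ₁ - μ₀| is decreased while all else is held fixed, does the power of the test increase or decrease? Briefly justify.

Power decreases: a smaller true effect decreases the non-centrality λ = |μ₁ - μ₀|/(σ/√n).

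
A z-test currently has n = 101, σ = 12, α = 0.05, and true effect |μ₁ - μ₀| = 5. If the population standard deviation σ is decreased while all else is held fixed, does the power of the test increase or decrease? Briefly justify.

Power increases: a smaller σ shrinks the standard error σ/√n, moving the sampling distribution under H₁ further from the critical value.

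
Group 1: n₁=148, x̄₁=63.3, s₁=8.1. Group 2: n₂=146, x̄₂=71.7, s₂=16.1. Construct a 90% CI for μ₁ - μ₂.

Difference = -8.4. SE = √(8.1²/148 + 16.1²/146) = 1.49. CI = (-10.85, -5.95)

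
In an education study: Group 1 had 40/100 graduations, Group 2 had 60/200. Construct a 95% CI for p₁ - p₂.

p̂₁ = 0.4, p̂₂ = 0.3. Difference = 0.1. CI = (-0.015, 0.215)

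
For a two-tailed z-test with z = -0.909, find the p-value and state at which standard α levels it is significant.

p = 2·P(Z > |-0.909|) = 2·(1 - Φ(0.909)) ≈ 0.3634. Not significant at any standard level.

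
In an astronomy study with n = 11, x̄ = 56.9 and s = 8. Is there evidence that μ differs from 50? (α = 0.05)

t = (x̄ - μ₀)/(s/√n) = (56.9 - 50)/(8/√11) = 2.861. df = 10, critical t = ±2.228. Reject H₀.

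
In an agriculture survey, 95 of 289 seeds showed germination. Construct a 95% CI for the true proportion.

p̂ = 0.329. CI = p̂ ± z*√(p̂(1-p̂)/n) = (0.275, 0.383)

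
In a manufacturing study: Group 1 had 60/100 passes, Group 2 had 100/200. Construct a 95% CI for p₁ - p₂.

p̂₁ = 0.6, p̂₂ = 0.5. Difference = 0.1. CI = (-0.018, 0.218)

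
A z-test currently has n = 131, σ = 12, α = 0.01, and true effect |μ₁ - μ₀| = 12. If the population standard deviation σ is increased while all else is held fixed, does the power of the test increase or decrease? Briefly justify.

Power decreases: a larger σ inflates the standard error σ/√n, pulling the sampling distribution under H₁ back toward the critical value.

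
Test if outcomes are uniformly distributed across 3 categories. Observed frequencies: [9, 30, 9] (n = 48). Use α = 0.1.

Expected = 16 each. χ² = Σ(O-E)²/E = 18.375. df = 2, critical value = 4.605. Reject H₀.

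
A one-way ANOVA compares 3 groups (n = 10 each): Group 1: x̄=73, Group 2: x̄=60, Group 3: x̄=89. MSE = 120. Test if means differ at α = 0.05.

Grand mean = 74.0. SS_between = 4220.0, MS_between = 2110.0. F = 17.583, F_crit ≈ 3.354. Reject H₀.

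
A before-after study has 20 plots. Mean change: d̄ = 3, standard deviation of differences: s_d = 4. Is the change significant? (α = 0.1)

t = d̄/(s_d/√n) = 3/(4/√20) = 3.354. df = 19, critical t = ±1.729. Reject H₀.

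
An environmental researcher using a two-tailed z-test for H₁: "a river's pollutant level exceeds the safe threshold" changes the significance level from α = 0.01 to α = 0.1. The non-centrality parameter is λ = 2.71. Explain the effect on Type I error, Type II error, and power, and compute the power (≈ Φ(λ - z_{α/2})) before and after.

Increasing α from 0.01 to 0.1:
• Type I error rate increases (α is the Type I rate by definition).
• Critical value moves from z_{α/2} = 2.576 to 1.645, so power = Φ(λ - z_{α/2}) goes from Φ(2.71 - 2.576) = 0.553 to Φ(2.71 - 1.645) = 0.857.
• Type II error rate β = 1 - power therefore decreases (0.447 → 0.143).
Appropriate when false negatives are costly — here, allowing unsafe pollution to continue.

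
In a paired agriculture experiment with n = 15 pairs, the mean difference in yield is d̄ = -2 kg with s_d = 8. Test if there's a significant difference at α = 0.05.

t = d̄/(s_d/√n) = -2/(8/√15) = -0.968. df = 14, critical t = ±2.145. Fail to reject H₀.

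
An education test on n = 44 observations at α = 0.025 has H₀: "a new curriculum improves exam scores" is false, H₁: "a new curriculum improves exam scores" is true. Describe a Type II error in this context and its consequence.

Type II error: failing to reject H₀ when it is false — concluding that a new curriculum improves exam scores is not supported when in fact it is. Consequence: keeping the old curriculum when the new one would have helped students.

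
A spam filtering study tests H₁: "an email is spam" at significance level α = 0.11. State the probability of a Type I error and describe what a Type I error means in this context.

P(Type I error) = α = 0.11. A Type I error is rejecting H₀ when H₀ is actually true (false positive) — here, concluding that an email is spam when in fact this is not the case. Consequence: a legitimate email is sent to the spam folder and the user misses it.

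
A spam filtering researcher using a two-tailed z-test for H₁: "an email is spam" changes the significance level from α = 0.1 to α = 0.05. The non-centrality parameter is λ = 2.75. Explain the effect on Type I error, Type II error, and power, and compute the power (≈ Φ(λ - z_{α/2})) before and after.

Decreasing α from 0.1 to 0.05:
• Type I error rate decreases (α is the Type I rate by definition).
• Critical value moves from z_{α/2} = 1.645 to 1.96, so power = Φ(λ - z_{α/2}) goes from Φ(2.75 - 1.645) = 0.865 to Φ(2.75 - 1.96) = 0.785.
• Type II error rate β = 1 - power therefore increases (0.135 → 0.215).
Appropriate when false positives are costly — here, a legitimate email is sent to the spam folder and the user misses it.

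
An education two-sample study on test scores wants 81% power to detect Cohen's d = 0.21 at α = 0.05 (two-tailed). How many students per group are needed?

z_{α/2} = 1.96, z_β = Φ⁻¹(0.81) = 0.878. For small effect (d = 0.21): n per group = 2(z_{α/2} + z_β)²/d² = 2(1.96 + 0.878)²/0.21² = 365.3 → 366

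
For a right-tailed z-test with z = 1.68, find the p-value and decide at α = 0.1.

p = P(Z > 1.68) = 1 - Φ(1.68) ≈ 0.0465. Since p < 0.1, reject H₀ (significant) at α = 0.1.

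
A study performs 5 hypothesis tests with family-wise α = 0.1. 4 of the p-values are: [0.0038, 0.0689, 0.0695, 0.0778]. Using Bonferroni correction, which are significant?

Bonferroni α = 0.1/5 = 0.02. Significant p-values: [0.0038]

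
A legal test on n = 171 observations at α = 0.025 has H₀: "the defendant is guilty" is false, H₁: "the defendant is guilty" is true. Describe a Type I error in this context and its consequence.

Type I error: rejecting H₀ when it is true — concluding that the defendant is guilty when in fact it is not. Consequence: convicting an innocent person.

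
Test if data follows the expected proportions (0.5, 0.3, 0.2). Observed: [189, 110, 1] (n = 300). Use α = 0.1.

Expected: [150.0, 90.0, 60.0]. χ² = 72.601. df = 2, critical = 4.605. Reject H₀.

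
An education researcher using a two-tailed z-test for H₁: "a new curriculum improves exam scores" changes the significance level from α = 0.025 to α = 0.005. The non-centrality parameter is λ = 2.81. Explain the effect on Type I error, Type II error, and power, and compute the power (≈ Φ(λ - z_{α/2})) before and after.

Decreasing α from 0.025 to 0.005:
• Type I error rate decreases (α is the Type I rate by definition).
• Critical value moves from z_{α/2} = 2.241 to 2.807, so power = Φ(λ - z_{α/2}) goes from Φ(2.81 - 2.241) = 0.715 to Φ(2.81 - 2.807) = 0.501.
• Type II error rate β = 1 - power therefore increases (0.285 → 0.499).
Appropriate when false positives are costly — here, adopting a curriculum that gives no real benefit — disruption for nothing.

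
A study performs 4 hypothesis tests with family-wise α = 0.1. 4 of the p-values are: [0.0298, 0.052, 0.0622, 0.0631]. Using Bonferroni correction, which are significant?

Bonferroni α = 0.1/4 = 0.025. None of the given p-values are significant.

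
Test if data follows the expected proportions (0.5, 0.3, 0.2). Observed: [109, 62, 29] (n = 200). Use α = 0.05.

Expected: [100.0, 60.0, 40.0]. χ² = 3.902. df = 2, critical = 5.991. Fail to reject H₀.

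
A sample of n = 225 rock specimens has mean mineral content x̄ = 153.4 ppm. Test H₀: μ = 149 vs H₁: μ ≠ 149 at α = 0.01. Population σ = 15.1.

z = (x̄ - μ₀)/(σ/√n) = (153.4 - 149)/(15.1/√225) = 4.371. Critical value: ±2.576. Since |4.371| > 2.576, Reject H₀.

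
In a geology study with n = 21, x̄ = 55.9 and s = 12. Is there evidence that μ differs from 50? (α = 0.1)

t = (x̄ - μ₀)/(s/√n) = (55.9 - 50)/(12/√21) = 2.253. df = 20, critical t = ±1.725. Reject H₀.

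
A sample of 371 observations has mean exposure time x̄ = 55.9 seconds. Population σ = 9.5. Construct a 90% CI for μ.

CI = x̄ ± z*(σ/√n) = 55.9 ± 1.645(9.5/√371) = 55.9 ± 0.81 = (55.09, 56.71)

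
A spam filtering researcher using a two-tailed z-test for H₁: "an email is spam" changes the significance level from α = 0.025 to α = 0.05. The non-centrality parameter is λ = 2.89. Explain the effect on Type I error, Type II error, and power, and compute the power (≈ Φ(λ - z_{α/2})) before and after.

Increasing α from 0.025 to 0.05:
• Type I error rate increases (α is the Type I rate by definition).
• Critical value moves from z_{α/2} = 2.241 to 1.96, so power = Φ(λ - z_{α/2}) goes from Φ(2.89 - 2.241) = 0.742 to Φ(2.89 - 1.96) = 0.824.
• Type II error rate β = 1 - power therefore decreases (0.258 → 0.176).
Appropriate when false negatives are costly — here, a spam email lands in the inbox.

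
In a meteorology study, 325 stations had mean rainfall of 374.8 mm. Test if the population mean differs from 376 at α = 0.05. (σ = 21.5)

z = (x̄ - μ₀)/(σ/√n) = (374.8 - 376)/(21.5/√325) = -1.006. Critical value: ±1.96. Since |-1.006| ≤ 1.96, Fail to reject H₀.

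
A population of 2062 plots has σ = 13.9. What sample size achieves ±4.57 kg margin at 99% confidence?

Without FPC: n₀ = (2.576×13.9/4.57)² = 61.389. With FPC: n = n₀N/(n₀+N-1) = 59.6 → n = 60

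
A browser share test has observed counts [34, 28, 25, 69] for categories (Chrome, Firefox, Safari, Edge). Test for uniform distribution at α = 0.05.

Expected = 39 each. χ² = Σ(O-E)²/E = 31.846. df = 3, critical value = 7.815. Reject H₀.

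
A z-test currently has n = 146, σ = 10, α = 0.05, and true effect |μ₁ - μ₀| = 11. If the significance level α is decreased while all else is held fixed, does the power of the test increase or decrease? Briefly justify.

Power decreases: a smaller α raises the critical value, so less of the H₁ sampling distribution falls in the rejection region.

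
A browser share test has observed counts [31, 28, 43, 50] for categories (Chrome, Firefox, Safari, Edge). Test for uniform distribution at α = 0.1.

Expected = 38 each. χ² = Σ(O-E)²/E = 8.368. df = 3, critical value = 6.251. Reject H₀.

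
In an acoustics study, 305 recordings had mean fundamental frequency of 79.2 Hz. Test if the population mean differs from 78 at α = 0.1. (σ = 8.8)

z = (x̄ - μ₀)/(σ/√n) = (79.2 - 78)/(8.8/√305) = 2.381. Critical value: ±1.645. Since |2.381| > 1.645, Reject H₀.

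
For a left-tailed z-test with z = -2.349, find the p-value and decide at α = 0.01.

p = P(Z < -2.349) = Φ(-2.349) ≈ 0.0094. Since p < 0.01, reject H₀ (significant) at α = 0.01.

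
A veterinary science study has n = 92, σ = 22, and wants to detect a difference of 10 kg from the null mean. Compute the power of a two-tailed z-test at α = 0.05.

SE = σ/√n = 22/√92 = 2.294. Non-centrality λ = d/SE = 10/2.294 = 4.36. Power ≈ Φ(λ - z_{α/2}) = Φ(4.36 - 1.96) = Φ(2.4) = 0.992.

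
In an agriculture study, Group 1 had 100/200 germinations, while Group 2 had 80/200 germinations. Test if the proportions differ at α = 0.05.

p̂₁ = 0.5, p̂₂ = 0.4, pooled p̂ = 0.45. z = 2.01. Critical: ±1.96. Reject H₀.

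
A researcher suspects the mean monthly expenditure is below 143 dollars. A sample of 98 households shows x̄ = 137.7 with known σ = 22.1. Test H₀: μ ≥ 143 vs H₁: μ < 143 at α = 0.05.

z = -2.374. Critical value: -1.645. Reject H₀.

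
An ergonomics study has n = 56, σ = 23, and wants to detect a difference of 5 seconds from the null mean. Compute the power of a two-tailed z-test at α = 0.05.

SE = σ/√n = 23/√56 = 3.074. Non-centrality λ = d/SE = 5/3.074 = 1.627. Power ≈ Φ(λ - z_{α/2}) = Φ(1.627 - 1.96) = Φ(-0.333) = 0.369.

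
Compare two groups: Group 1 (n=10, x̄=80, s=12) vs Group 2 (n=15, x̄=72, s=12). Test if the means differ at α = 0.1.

Pooled sp = 12.0. t = 1.633, df = 23. Critical t = ±1.714. Fail to reject H₀.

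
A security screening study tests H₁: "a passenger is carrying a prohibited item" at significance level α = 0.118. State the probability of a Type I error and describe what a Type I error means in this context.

P(Type I error) = α = 0.118. A Type I error is rejecting H₀ when H₀ is actually true (false positive) — here, concluding that a passenger is carrying a prohibited item when in fact this is not the case. Consequence: detaining an innocent passenger — delay and inconvenience.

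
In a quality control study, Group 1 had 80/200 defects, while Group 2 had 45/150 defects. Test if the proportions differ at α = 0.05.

p̂₁ = 0.4, p̂₂ = 0.3, pooled p̂ = 0.357. z = 1.932. Critical: ±1.96. Fail to reject H₀.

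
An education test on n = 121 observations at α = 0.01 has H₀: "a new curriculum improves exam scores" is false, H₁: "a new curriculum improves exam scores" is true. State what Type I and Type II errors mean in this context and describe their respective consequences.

Type I (false positive): concluding that a new curriculum improves exam scores when it is not — adopting a curriculum that gives no real benefit — disruption for nothing. Type II (false negative): failing to conclude that a new curriculum improves exam scores when it is — keeping the old curriculum when the new one would have helped students. Which is costlier depends on domain priorities and is a judgement call rather than a statistical fact.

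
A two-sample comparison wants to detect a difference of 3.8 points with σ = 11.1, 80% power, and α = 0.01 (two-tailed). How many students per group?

n per group = 2(z_α/2 + z_β)²σ²/d² = 2×(2.576 + 0.84)²×11.1²/3.8² = 199.1 → n = 200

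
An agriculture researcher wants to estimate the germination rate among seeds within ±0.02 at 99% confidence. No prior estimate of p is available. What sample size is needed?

Conservative approach: use p = 0.5 (maximizes p(1-p) = 0.25). n = z²(0.25)/E² = 2.576²×0.25/0.02² = 4147.4 → n = 4148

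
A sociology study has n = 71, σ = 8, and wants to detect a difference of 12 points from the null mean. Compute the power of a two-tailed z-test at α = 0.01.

SE = σ/√n = 8/√71 = 0.949. Non-centrality λ = d/SE = 12/0.949 = 12.639. Power ≈ Φ(λ - z_{α/2}) = Φ(12.639 - 2.576) = Φ(10.063) = 1.0.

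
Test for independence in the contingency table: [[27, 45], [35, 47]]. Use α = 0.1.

χ² = 0.428. df = 1, critical = 2.706. Fail to reject H₀. No evidence of dependence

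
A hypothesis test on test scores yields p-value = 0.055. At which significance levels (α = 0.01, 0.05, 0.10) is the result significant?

p = 0.055. Significant at: α = 0.1.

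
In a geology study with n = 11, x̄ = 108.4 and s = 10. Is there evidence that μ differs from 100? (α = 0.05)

t = (x̄ - μ₀)/(s/√n) = (108.4 - 100)/(10/√11) = 2.786. df = 10, critical t = ±2.228. Reject H₀.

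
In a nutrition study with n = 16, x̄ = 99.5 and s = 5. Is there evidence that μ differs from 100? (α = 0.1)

t = (x̄ - μ₀)/(s/√n) = (99.5 - 100)/(5/√16) = -0.4. df = 15, critical t = ±1.753. Fail to reject H₀.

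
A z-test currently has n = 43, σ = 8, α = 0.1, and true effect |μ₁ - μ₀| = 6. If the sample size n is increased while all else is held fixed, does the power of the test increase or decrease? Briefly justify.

Power increases: a larger n shrinks the standard error σ/√n, moving the sampling distribution under H₁ further from the critical value.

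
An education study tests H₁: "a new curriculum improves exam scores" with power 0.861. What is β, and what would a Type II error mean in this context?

β = 1 - power = 1 - 0.861 = 0.139. A Type II error is failing to reject H₀ when H₀ is false (false negative) — here, failing to conclude that a new curriculum improves exam scores when in fact it is true. Consequence: keeping the old curriculum when the new one would have helped students.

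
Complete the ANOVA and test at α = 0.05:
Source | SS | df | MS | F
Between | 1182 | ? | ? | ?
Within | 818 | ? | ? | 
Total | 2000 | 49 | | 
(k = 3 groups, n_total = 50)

df_between = 2, df_within = 47. MS_between = 591.0, MS_within = 17.4. F = 33.957, F_crit ≈ 3.195. Reject H₀.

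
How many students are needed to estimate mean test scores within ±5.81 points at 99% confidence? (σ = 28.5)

n = (z*σ/E)² = (2.576×28.5/5.81)² = 159.7 → n = 160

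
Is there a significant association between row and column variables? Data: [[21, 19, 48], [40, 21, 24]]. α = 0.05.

χ² = 13.97. df = 2, critical = 5.991. Reject H₀. Variables are dependent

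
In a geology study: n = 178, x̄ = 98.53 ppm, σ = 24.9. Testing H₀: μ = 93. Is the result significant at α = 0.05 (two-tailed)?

z = (98.53 - 93)/(24.9/√178) = 2.963. Since |z| > 1.96, significant at α = 0.05.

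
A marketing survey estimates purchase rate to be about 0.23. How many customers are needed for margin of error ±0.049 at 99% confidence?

n = z²p(1-p)/E² = 2.576²×0.23×0.77/0.049² = 489.5 → n = 490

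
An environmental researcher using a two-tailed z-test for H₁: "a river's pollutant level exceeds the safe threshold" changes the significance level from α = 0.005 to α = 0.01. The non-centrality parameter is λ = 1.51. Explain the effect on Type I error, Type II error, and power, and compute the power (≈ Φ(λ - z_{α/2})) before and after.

Increasing α from 0.005 to 0.01:
• Type I error rate increases (α is the Type I rate by definition).
• Critical value moves from z_{α/2} = 2.807 to 2.576, so power = Φ(λ - z_{α/2}) goes from Φ(1.51 - 2.807) = 0.097 to Φ(1.51 - 2.576) = 0.143.
• Type II error rate β = 1 - power therefore decreases (0.903 → 0.857).
Appropriate when false negatives are costly — here, allowing unsafe pollution to continue.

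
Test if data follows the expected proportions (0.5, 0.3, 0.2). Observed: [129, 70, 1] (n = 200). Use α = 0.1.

Expected: [100.0, 60.0, 40.0]. χ² = 48.102. df = 2, critical = 4.605. Reject H₀.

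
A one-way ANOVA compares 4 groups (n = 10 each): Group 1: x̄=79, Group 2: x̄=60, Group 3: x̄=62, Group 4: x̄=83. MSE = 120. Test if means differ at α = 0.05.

Grand mean = 71.0. SS_between = 4100.0, MS_between = 1366.67. F = 11.389, F_crit ≈ 2.866. Reject H₀.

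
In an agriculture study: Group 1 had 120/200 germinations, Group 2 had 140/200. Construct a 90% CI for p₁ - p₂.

p̂₁ = 0.6, p̂₂ = 0.7. Difference = -0.1. CI = (-0.178, -0.022)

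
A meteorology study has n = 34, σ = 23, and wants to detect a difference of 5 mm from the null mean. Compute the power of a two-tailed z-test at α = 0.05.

SE = σ/√n = 23/√34 = 3.944. Non-centrality λ = d/SE = 5/3.944 = 1.268. Power ≈ Φ(λ - z_{α/2}) = Φ(1.268 - 1.96) = Φ(-0.692) = 0.244.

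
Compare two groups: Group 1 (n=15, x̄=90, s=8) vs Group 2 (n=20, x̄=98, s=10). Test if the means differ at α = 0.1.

Pooled sp = 9.2. t = -2.545, df = 33. Critical t = ±1.692. Reject H₀.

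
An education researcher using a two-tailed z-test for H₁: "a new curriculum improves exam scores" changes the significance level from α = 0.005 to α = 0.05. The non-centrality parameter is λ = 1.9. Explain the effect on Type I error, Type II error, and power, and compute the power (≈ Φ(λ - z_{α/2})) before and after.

Increasing α from 0.005 to 0.05:
• Type I error rate increases (α is the Type I rate by definition).
• Critical value moves from z_{α/2} = 2.807 to 1.96, so power = Φ(λ - z_{α/2}) goes from Φ(1.9 - 2.807) = 0.182 to Φ(1.9 - 1.96) = 0.476.
• Type II error rate β = 1 - power therefore decreases (0.818 → 0.524).
Appropriate when false negatives are costly — here, keeping the old curriculum when the new one would have helped students.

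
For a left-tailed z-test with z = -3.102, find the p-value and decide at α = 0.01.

p = P(Z < -3.102) = Φ(-3.102) ≈ 0.001. Since p < 0.01, reject H₀ (significant) at α = 0.01.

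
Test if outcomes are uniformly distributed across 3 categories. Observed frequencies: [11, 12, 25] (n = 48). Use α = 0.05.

Expected = 16 each. χ² = Σ(O-E)²/E = 7.625. df = 2, critical value = 5.991. Reject H₀.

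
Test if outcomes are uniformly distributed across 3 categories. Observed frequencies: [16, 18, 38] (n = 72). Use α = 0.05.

Expected = 24 each. χ² = Σ(O-E)²/E = 12.333. df = 2, critical value = 5.991. Reject H₀.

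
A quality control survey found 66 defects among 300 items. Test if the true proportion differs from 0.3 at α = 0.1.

p̂ = 0.22, p₀ = 0.3. z = (p̂ - p₀)/√(p₀(1-p₀)/n) = -3.024. Critical: ±1.645. Reject H₀.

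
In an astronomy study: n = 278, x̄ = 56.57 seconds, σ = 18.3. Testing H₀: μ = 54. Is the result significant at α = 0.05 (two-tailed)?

z = (56.57 - 54)/(18.3/√278) = 2.342. Since |z| > 1.96, significant at α = 0.05.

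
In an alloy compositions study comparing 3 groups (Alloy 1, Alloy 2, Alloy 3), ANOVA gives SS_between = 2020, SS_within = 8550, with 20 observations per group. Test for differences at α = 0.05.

df_between = 2, df_within = 57. F = MS_between/MS_within = 1010.0/150.0 = 6.733. F_crit ≈ 3.159. Reject H₀. At least one mean differs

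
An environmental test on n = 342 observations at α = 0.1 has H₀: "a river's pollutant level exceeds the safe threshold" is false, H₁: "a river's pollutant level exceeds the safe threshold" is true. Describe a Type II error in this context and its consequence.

Type II error: failing to reject H₀ when it is false — concluding that a river's pollutant level exceeds the safe threshold is not supported when in fact it is. Consequence: allowing unsafe pollution to continue.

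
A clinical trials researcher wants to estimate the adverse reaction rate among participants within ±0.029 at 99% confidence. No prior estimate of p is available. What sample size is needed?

Conservative approach: use p = 0.5 (maximizes p(1-p) = 0.25). n = z²(0.25)/E² = 2.576²×0.25/0.029² = 1972.6 → n = 1973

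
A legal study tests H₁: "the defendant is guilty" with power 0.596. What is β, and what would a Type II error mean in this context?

β = 1 - power = 1 - 0.596 = 0.404. A Type II error is failing to reject H₀ when H₀ is false (false negative) — here, failing to conclude that the defendant is guilty when in fact it is true. Consequence: acquitting a guilty person.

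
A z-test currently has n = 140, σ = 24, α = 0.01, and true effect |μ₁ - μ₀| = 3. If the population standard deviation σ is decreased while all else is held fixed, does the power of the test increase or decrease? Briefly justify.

Power increases: a smaller σ shrinks the standard error σ/√n, moving the sampling distribution under H₁ further from the critical value.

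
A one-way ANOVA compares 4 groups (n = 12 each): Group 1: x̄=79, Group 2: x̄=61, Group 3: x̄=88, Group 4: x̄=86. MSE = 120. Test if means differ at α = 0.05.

Grand mean = 78.5. SS_between = 5436.0, MS_between = 1812.0. F = 15.1, F_crit ≈ 2.816. Reject H₀.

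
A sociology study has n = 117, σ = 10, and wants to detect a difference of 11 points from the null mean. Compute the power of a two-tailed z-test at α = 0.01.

SE = σ/√n = 10/√117 = 0.925. Non-centrality λ = d/SE = 11/0.925 = 11.898. Power ≈ Φ(λ - z_{α/2}) = Φ(11.898 - 2.576) = Φ(9.322) = 1.0.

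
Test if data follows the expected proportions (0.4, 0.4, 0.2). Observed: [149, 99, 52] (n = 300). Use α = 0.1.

Expected: [120.0, 120.0, 60.0]. χ² = 11.75. df = 2, critical = 4.605. Reject H₀.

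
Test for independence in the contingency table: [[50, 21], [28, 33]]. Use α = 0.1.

χ² = 8.161. df = 1, critical = 2.706. Reject H₀. Variables are dependent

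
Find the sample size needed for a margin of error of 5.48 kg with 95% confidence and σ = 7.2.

n = (z*σ/E)² = (1.96×7.2/5.48)² = 6.6 → n = 7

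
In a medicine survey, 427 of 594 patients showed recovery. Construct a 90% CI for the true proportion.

p̂ = 0.719. CI = p̂ ± z*√(p̂(1-p̂)/n) = (0.689, 0.749)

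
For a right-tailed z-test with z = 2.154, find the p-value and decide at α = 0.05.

p = P(Z > 2.154) = 1 - Φ(2.154) ≈ 0.0156. Since p < 0.05, reject H₀ (significant) at α = 0.05.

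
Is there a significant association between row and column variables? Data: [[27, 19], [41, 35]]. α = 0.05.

χ² = 0.262. df = 1, critical = 3.841. Fail to reject H₀. No evidence of dependence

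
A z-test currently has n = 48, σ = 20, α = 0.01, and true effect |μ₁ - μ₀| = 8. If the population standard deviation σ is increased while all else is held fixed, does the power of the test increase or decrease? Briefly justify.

Power decreases: a larger σ inflates the standard error σ/√n, pulling the sampling distribution under H₁ back toward the critical value.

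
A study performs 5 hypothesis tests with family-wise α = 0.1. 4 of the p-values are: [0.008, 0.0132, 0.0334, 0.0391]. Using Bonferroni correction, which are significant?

Bonferroni α = 0.1/5 = 0.02. Significant p-values: [0.008, 0.0132]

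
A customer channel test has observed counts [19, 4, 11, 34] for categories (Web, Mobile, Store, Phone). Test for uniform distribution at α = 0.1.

Expected = 17 each. χ² = Σ(O-E)²/E = 29.294. df = 3, critical value = 6.251. Reject H₀.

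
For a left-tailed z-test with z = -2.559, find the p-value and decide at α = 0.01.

p = P(Z < -2.559) = Φ(-2.559) ≈ 0.0052. Since p < 0.01, reject H₀ (significant) at α = 0.01.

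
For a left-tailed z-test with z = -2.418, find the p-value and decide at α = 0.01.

p = P(Z < -2.418) = Φ(-2.418) ≈ 0.0078. Since p < 0.01, reject H₀ (significant) at α = 0.01.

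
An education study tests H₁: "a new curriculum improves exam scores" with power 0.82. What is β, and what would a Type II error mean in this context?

β = 1 - power = 1 - 0.82 = 0.18. A Type II error is failing to reject H₀ when H₀ is false (false negative) — here, failing to conclude that a new curriculum improves exam scores when in fact it is true. Consequence: keeping the old curriculum when the new one would have helped students.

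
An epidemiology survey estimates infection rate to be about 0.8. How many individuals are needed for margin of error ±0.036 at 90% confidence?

n = z²p(1-p)/E² = 1.645²×0.8×0.2/0.036² = 334.1 → n = 335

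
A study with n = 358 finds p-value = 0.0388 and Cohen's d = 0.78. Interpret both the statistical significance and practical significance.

Statistically significant (p = 0.0388 < 0.05). Cohen's d = 0.78 indicates a medium effect size. Both statistical and practical significance should be considered.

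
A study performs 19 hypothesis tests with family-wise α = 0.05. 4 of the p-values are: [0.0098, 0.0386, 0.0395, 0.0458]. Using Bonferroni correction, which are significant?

Bonferroni α = 0.05/19 = 0.00263. None of the given p-values are significant.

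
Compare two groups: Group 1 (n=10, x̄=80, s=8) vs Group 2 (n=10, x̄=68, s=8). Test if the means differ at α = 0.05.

Pooled sp = 8.0. t = 3.354, df = 18. Critical t = ±2.101. Reject H₀.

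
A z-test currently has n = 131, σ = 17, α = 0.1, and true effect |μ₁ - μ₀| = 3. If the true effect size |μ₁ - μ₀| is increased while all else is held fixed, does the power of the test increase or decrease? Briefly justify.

Power increases: a larger true effect increases the non-centrality λ = |μ₁ - μ₀|/(σ/√n).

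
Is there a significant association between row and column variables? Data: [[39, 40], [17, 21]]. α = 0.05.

χ² = 0.22. df = 1, critical = 3.841. Fail to reject H₀. No evidence of dependence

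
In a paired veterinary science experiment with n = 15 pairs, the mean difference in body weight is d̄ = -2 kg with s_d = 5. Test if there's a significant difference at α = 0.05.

t = d̄/(s_d/√n) = -2/(5/√15) = -1.549. df = 14, critical t = ±2.145. Fail to reject H₀.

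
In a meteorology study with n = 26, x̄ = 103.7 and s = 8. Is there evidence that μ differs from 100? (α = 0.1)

t = (x̄ - μ₀)/(s/√n) = (103.7 - 100)/(8/√26) = 2.358. df = 25, critical t = ±1.708. Reject H₀.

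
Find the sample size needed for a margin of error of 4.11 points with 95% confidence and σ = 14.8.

n = (z*σ/E)² = (1.96×14.8/4.11)² = 49.8 → n = 50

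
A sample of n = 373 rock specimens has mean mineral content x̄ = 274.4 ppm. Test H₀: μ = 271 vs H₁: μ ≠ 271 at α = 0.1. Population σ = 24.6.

z = (x̄ - μ₀)/(σ/√n) = (274.4 - 271)/(24.6/√373) = 2.669. Critical value: ±1.645. Since |2.669| > 1.645, Reject H₀.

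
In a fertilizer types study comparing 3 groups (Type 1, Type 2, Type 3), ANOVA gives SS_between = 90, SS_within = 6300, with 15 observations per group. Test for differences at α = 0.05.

df_between = 2, df_within = 42. F = MS_between/MS_within = 45.0/150.0 = 0.3. F_crit ≈ 3.22. Fail to reject H₀.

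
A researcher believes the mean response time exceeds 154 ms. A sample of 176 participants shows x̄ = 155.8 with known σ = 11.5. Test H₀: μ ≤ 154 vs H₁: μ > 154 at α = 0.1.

z = 2.076. Critical value: 1.28. Reject H₀.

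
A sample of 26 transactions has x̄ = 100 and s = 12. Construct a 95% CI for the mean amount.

CI = x̄ ± t*(s/√n) = 100 ± 2.06(12/√26) = (95.15, 104.85)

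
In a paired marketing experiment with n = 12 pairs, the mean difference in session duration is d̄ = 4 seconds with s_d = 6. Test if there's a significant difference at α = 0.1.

t = d̄/(s_d/√n) = 4/(6/√12) = 2.309. df = 11, critical t = ±1.796. Reject H₀.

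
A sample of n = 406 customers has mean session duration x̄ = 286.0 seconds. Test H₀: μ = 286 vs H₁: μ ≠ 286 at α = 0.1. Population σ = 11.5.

z = (x̄ - μ₀)/(σ/√n) = (286.0 - 286)/(11.5/√406) = 0.0. Critical value: ±1.645. Since |0.0| ≤ 1.645, Fail to reject H₀.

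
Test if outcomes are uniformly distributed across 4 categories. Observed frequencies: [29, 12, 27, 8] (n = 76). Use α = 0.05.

Expected = 19 each. χ² = Σ(O-E)²/E = 17.579. df = 3, critical value = 7.815. Reject H₀.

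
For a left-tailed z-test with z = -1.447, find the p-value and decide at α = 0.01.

p = P(Z < -1.447) = Φ(-1.447) ≈ 0.0739. Since p ≥ 0.01, fail to reject H₀ (not significant) at α = 0.01.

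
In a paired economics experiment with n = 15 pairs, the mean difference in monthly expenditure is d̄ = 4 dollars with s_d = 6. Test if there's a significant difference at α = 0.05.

t = d̄/(s_d/√n) = 4/(6/√15) = 2.582. df = 14, critical t = ±2.145. Reject H₀.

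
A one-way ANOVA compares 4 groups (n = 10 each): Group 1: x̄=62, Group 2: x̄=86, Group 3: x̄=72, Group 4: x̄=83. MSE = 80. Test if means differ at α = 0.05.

Grand mean = 75.75. SS_between = 3607.5, MS_between = 1202.5. F = 15.031, F_crit ≈ 2.866. Reject H₀.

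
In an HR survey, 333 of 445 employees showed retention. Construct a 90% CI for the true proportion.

p̂ = 0.748. CI = p̂ ± z*√(p̂(1-p̂)/n) = (0.714, 0.782)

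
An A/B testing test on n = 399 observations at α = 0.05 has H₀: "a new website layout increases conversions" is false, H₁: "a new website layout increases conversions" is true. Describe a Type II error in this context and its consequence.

Type II error: failing to reject H₀ when it is false — concluding that a new website layout increases conversions is not supported when in fact it is. Consequence: discarding a layout that would have improved conversions — lost revenue.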